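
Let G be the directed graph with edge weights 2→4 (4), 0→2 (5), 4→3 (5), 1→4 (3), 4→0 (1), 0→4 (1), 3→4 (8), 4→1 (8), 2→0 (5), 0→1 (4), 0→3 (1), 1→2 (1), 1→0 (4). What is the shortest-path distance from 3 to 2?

14

Paths from 3 to 2:
3 -> 4 -> 1 -> 2: 8 + 8 + 1 = 17
3 -> 4 -> 1 -> 0 -> 2: 8 + 8 + 4 + 5 = 25
3 -> 4 -> 0 -> 1 -> 2: 8 + 1 + 4 + 1 = 14
3 -> 4 -> 0 -> 2: 8 + 1 + 5 = 14
Best route has total 14.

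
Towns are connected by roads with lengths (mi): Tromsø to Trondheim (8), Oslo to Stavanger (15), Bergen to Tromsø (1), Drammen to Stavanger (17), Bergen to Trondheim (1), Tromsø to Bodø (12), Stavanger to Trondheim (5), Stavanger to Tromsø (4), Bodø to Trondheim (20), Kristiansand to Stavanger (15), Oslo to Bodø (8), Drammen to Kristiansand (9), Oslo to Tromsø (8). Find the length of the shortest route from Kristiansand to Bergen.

Comparing a few candidate routes:
Kristiansand→Stavanger→Tromsø→Trondheim→Bergen: 15 + 4 + 8 + 1 = 28
Kristiansand→Drammen→Stavanger→Tromsø→Bergen: 9 + 17 + 4 + 1 = 31
Kristiansand→Stavanger→Trondheim→Bergen: 15 + 5 + 1 = 21
Kristiansand→Stavanger→Trondheim→Tromsø→Bergen: 15 + 5 + 8 + 1 = 29
Kristiansand→Stavanger→Tromsø→Bergen: 15 + 4 + 1 = 20
Shortest: 20 mi.

20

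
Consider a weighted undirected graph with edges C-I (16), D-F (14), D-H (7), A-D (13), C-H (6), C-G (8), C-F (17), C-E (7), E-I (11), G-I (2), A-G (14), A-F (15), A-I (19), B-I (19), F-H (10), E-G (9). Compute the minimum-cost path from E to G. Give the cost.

9

Some routes from E to G:
E → I → C → G: 11 + 16 + 8 = 35
E → I → A → G: 11 + 19 + 14 = 44
E → C → I → G: 7 + 16 + 2 = 25
E → I → G: 11 + 2 = 13
E → G: 9
E → C → G: 7 + 8 = 15
The minimum is 9.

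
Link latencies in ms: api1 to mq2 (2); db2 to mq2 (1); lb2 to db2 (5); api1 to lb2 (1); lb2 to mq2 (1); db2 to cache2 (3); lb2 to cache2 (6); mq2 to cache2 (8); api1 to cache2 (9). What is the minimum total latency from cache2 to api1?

Comparing a few candidate routes:
cache2 - lb2 - api1: 6 + 1 = 7
cache2 - db2 - lb2 - api1: 3 + 5 + 1 = 9
cache2 - db2 - mq2 - lb2 - api1: 3 + 1 + 1 + 1 = 6
cache2 - db2 - mq2 - api1: 3 + 1 + 2 = 6
Shortest: 6 ms.

6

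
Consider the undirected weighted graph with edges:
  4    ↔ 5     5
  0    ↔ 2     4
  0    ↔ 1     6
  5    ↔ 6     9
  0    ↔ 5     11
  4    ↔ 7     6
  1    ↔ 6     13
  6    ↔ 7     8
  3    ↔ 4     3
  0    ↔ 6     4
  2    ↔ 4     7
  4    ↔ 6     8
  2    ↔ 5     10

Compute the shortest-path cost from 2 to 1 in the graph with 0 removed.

Checking several routes:
2 - 5 - 4 - 6 - 1: 10 + 5 + 8 + 13 = 36
2 - 4 - 5 - 6 - 1: 7 + 5 + 9 + 13 = 34
2 - 4 - 6 - 1: 7 + 8 + 13 = 28
2 - 4 - 7 - 6 - 1: 7 + 6 + 8 + 13 = 34
2 - 5 - 6 - 1: 10 + 9 + 13 = 32
The minimum is 28.

28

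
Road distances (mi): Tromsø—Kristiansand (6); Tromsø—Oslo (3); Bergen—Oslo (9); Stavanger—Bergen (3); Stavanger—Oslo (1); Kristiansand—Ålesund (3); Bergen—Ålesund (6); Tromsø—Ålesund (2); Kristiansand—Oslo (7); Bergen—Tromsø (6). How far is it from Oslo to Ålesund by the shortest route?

5

Some routes from Oslo to Ålesund:
Oslo - Kristiansand - Ålesund: 7 + 3 = 10
Oslo - Tromsø - Ålesund: 3 + 2 = 5
Oslo - Stavanger - Bergen - Ålesund: 1 + 3 + 6 = 10
The minimum is 5 mi.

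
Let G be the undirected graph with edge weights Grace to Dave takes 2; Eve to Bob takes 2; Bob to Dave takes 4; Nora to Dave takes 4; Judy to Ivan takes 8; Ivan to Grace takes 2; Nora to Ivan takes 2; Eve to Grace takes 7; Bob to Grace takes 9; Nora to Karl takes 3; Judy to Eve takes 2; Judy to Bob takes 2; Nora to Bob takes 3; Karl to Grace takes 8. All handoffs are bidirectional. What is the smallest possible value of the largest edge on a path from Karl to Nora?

A few of the Karl→Nora routes:
Karl-Grace-Eve-Judy-Bob-Nora: max(8, 7, 2, 2, 3) = 8
Karl-Nora: max(3) = 3
Karl-Grace-Eve-Judy-Bob-Dave-Nora: max(8, 7, 2, 2, 4, 4) = 8
Karl-Grace-Eve-Judy-Ivan-Nora: max(8, 7, 2, 8, 2) = 8
Karl-Grace-Eve-Bob-Dave-Nora: max(8, 7, 2, 4, 4) = 8
The minimum achievable maximum is 3.

3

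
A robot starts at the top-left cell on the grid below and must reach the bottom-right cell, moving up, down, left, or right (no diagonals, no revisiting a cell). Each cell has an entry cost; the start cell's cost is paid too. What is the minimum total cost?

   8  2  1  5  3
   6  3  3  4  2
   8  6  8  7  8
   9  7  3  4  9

Cheapest: (0,0) → (0,1) → (0,2) → (1,2) → (1,3) → (1,4) → (2,4) → (3,4)
  8 + 2 + 1 + 3 + 4 + 2 + 8 + 9 = 37

37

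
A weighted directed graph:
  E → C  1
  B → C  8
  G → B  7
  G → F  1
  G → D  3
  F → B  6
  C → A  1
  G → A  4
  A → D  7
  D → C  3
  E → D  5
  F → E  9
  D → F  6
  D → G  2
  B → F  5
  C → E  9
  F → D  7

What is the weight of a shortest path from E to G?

Candidate routes:
E - C - A - D - G: 1 + 1 + 7 + 2 = 11
E - D - G: 5 + 2 = 7
Best route has total 7.

7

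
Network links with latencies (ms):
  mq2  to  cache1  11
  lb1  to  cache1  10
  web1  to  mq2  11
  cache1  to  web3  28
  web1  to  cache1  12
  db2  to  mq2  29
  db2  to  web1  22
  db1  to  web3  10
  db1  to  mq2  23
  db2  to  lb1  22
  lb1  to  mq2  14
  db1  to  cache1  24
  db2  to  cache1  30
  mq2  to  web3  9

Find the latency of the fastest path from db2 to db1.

A few of the db2→db1 routes:
db2 → web1 → mq2 → web3 → db1: 22 + 11 + 9 + 10 = 52
db2 → mq2 → web3 → db1: 29 + 9 + 10 = 48
db2 → mq2 → db1: 29 + 23 = 52
Shortest: 48 ms.

48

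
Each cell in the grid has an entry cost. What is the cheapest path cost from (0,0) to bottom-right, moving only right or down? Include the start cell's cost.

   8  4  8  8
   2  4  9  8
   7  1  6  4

25

Path r0c0 r1c0 r1c1 r2c1 r2c2 r2c3: 8 + 2 + 4 + 1 + 6 + 4 = 25.
(Top row then right column would cost 40.)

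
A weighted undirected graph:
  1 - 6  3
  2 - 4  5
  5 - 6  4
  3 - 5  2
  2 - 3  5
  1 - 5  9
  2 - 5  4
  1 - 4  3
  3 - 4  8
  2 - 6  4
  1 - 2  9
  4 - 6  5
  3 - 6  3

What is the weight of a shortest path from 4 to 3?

Checking several routes:
4 -> 6 -> 3: 5 + 3 = 8
4 -> 3: 8
4 -> 1 -> 6 -> 3: 3 + 3 + 3 = 9
Best route has total 8.

8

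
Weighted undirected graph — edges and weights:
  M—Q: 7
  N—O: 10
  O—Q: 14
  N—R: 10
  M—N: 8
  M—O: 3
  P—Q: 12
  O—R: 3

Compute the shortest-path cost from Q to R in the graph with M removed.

17

Candidate routes:
Q → O → R: 14 + 3 = 17
Q → O → N → R: 14 + 10 + 10 = 34
The minimum is 17.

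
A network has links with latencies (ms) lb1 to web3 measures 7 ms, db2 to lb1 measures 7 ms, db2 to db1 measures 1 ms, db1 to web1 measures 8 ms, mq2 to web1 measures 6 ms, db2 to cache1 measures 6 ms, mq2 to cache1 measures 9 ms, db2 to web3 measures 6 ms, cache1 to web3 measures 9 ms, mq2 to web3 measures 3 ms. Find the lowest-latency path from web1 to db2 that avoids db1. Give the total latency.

15

Comparing a few candidate routes:
web1→mq2→web3→cache1→db2: 6 + 3 + 9 + 6 = 24
web1→mq2→web3→lb1→db2: 6 + 3 + 7 + 7 = 23
web1→mq2→cache1→db2: 6 + 9 + 6 = 21
web1→mq2→web3→db2: 6 + 3 + 6 = 15
The minimum is 15 ms.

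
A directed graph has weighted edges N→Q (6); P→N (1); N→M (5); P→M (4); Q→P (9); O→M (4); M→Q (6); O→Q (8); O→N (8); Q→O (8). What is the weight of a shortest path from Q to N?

10

Candidate routes:
Q -> O -> N: 8 + 8 = 16
Q -> P -> N: 9 + 1 = 10
Shortest: 10.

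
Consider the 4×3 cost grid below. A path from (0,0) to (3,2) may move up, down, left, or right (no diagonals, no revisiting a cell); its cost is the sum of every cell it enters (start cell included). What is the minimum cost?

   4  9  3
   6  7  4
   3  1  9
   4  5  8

Best path: [0,0] → [1,0] → [2,0] → [2,1] → [3,1] → [3,2]
Cost: 4 + 6 + 3 + 1 + 5 + 8 = 27

27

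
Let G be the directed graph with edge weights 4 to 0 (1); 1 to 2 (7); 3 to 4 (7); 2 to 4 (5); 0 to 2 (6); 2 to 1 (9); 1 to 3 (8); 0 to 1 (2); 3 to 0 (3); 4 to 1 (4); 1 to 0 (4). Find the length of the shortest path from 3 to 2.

9

A few of the 3→2 routes:
3 -> 4 -> 0 -> 2: 7 + 1 + 6 = 14
3 -> 4 -> 0 -> 1 -> 2: 7 + 1 + 2 + 7 = 17
3 -> 0 -> 2: 3 + 6 = 9
3 -> 0 -> 1 -> 2: 3 + 2 + 7 = 12
Best route has total 9.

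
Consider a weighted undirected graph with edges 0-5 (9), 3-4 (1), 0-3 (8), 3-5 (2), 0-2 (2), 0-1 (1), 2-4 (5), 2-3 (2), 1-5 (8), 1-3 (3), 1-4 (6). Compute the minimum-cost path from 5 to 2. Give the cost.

Comparing a few candidate routes:
5 -> 3 -> 2: 2 + 2 = 4
5 -> 1 -> 0 -> 2: 8 + 1 + 2 = 11
5 -> 3 -> 4 -> 2: 2 + 1 + 5 = 8
5 -> 0 -> 2: 9 + 2 = 11
5 -> 3 -> 1 -> 0 -> 2: 2 + 3 + 1 + 2 = 8
Shortest: 4.

4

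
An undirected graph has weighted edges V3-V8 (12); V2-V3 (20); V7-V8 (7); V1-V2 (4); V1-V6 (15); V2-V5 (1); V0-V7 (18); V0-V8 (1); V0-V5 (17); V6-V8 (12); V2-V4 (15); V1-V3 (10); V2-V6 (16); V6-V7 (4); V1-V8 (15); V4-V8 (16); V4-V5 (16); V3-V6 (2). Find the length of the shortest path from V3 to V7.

6

Checking several routes:
V3 -> V8 -> V7: 12 + 7 = 19
V3 -> V6 -> V8 -> V7: 2 + 12 + 7 = 21
V3 -> V8 -> V6 -> V7: 12 + 12 + 4 = 28
V3 -> V6 -> V7: 2 + 4 = 6
Shortest: 6.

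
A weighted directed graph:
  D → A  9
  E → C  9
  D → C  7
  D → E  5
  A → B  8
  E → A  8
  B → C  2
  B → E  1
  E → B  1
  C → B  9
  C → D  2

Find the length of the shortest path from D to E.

5

Routes from D to E:
D-E: 5
D-C-B-E: 7 + 9 + 1 = 17
D-A-B-E: 9 + 8 + 1 = 18
The minimum is 5.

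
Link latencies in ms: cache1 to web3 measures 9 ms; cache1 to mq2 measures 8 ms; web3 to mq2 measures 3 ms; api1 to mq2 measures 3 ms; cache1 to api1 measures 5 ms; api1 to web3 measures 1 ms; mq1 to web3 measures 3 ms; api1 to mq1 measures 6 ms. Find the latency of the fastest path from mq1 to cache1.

Some routes from mq1 to cache1:
mq1 - api1 - cache1: 6 + 5 = 11
mq1 - web3 - api1 - cache1: 3 + 1 + 5 = 9
mq1 - web3 - cache1: 3 + 9 = 12
Shortest: 9 ms.

9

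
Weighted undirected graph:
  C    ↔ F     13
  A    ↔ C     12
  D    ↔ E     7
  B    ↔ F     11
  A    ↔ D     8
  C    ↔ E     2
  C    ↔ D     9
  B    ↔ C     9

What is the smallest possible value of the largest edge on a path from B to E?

9

Some routes from B to E:
B - C - E: max(9, 2) = 9
B - C - D - E: max(9, 9, 7) = 9
B - F - C - A - D - E: max(11, 13, 12, 8, 7) = 13
B - F - C - E: max(11, 13, 2) = 13
B - C - A - D - E: max(9, 12, 8, 7) = 12
Smallest bottleneck: 9.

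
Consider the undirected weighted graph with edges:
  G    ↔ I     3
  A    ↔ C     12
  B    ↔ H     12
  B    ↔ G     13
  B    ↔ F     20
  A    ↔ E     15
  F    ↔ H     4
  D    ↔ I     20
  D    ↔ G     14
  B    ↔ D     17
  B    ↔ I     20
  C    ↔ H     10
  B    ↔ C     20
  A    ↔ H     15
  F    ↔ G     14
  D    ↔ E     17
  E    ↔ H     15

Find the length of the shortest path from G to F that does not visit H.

14

Comparing a few candidate routes:
G→B→F: 13 + 20 = 33
G→F: 14
G→D→B→F: 14 + 17 + 20 = 51
G→I→B→F: 3 + 20 + 20 = 43
Shortest: 14.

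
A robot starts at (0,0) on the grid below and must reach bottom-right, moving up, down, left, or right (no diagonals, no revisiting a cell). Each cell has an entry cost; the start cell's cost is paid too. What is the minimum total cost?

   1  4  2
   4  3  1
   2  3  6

One optimal route is r0c0→r0c1→r0c2→r1c2→r2c2.
Its cost is 1 + 4 + 2 + 1 + 6 = 14.

14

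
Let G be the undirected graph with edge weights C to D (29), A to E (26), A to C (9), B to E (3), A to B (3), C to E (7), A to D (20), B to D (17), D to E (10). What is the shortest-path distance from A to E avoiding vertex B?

Comparing a few candidate routes:
A-C-D-E: 9 + 29 + 10 = 48
A-C-E: 9 + 7 = 16
A-D-E: 20 + 10 = 30
A-E: 26
Shortest: 16.

16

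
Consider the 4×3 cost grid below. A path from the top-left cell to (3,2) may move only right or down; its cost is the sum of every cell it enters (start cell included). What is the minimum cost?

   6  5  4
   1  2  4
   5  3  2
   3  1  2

15

Take r0c0 -> r1c0 -> r1c1 -> r2c1 -> r3c1 -> r3c2 for a total of 6 + 1 + 2 + 3 + 1 + 2 = 15.
(Top row then right column would cost 23.)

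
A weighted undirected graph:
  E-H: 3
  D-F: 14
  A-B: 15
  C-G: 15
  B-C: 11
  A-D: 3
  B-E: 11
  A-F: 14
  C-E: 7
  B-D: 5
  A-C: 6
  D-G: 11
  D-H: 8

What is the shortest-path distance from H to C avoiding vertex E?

17

Checking several routes:
H - D - A - C: 8 + 3 + 6 = 17
H - D - F - A - C: 8 + 14 + 14 + 6 = 42
H - D - A - B - C: 8 + 3 + 15 + 11 = 37
H - D - B - C: 8 + 5 + 11 = 24
H - D - B - A - C: 8 + 5 + 15 + 6 = 34
H - D - G - C: 8 + 11 + 15 = 34
The minimum is 17.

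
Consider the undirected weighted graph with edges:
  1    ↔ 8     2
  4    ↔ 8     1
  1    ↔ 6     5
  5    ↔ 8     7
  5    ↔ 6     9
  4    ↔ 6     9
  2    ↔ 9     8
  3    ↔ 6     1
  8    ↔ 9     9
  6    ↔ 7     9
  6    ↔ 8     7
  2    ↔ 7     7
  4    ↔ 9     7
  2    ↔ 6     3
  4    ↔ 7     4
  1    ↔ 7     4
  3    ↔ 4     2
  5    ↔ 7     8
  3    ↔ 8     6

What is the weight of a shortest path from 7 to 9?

11

A few of the 7→9 routes:
7 - 1 - 8 - 4 - 9: 4 + 2 + 1 + 7 = 14
7 - 2 - 9: 7 + 8 = 15
7 - 1 - 8 - 9: 4 + 2 + 9 = 15
7 - 4 - 9: 4 + 7 = 11
7 - 4 - 8 - 9: 4 + 1 + 9 = 14
Shortest: 11.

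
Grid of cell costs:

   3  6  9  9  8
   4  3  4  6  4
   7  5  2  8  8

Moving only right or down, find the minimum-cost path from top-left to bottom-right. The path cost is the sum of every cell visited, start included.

32

Take r0c0 r1c0 r1c1 r1c2 r1c3 r1c4 r2c4 for a total of 3 + 4 + 3 + 4 + 6 + 4 + 8 = 32.
For comparison, the top-then-right route costs 47.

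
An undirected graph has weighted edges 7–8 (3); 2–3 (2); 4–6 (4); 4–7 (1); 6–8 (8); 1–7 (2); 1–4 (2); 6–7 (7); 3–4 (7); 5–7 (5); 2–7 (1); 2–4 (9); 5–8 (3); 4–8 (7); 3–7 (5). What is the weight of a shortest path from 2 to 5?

Comparing a few candidate routes:
2-7-8-5: 1 + 3 + 3 = 7
2-3-7-5: 2 + 5 + 5 = 12
2-3-7-8-5: 2 + 5 + 3 + 3 = 13
2-7-5: 1 + 5 = 6
2-7-4-8-5: 1 + 1 + 7 + 3 = 12
The minimum is 6.

6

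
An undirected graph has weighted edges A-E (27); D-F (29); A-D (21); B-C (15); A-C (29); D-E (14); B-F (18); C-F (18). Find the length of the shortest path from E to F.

43

Comparing a few candidate routes:
E→A→D→F: 27 + 21 + 29 = 77
E→D→A→C→F: 14 + 21 + 29 + 18 = 82
E→D→F: 14 + 29 = 43
E→A→C→F: 27 + 29 + 18 = 74
E→A→C→B→F: 27 + 29 + 15 + 18 = 89
Shortest: 43.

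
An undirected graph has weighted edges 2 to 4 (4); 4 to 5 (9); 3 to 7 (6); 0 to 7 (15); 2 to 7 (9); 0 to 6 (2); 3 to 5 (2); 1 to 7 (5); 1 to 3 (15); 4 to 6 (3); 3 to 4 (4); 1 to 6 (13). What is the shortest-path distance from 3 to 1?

11

Checking several routes:
3 -> 7 -> 1: 6 + 5 = 11
3 -> 1: 15
3 -> 4 -> 6 -> 1: 4 + 3 + 13 = 20
Shortest: 11.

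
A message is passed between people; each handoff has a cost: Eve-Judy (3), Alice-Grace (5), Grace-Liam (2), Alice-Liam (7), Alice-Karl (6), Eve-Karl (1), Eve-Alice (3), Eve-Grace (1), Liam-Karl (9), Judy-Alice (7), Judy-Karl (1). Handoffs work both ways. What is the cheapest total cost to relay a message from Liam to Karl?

Comparing a few candidate routes:
Liam → Alice → Eve → Karl: 7 + 3 + 1 = 11
Liam → Grace → Eve → Judy → Karl: 2 + 1 + 3 + 1 = 7
Liam → Grace → Eve → Karl: 2 + 1 + 1 = 4
Liam → Karl: 9
Liam → Grace → Alice → Eve → Karl: 2 + 5 + 3 + 1 = 11
Best route has total 4.

4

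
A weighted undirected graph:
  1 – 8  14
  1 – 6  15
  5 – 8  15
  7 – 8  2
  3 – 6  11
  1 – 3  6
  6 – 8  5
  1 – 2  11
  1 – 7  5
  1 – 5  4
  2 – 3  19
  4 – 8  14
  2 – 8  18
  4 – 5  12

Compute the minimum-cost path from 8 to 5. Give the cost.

11

Comparing a few candidate routes:
8 - 1 - 5: 14 + 4 = 18
8 - 5: 15
8 - 6 - 1 - 5: 5 + 15 + 4 = 24
8 - 6 - 3 - 1 - 5: 5 + 11 + 6 + 4 = 26
8 - 7 - 1 - 5: 2 + 5 + 4 = 11
Best route has total 11.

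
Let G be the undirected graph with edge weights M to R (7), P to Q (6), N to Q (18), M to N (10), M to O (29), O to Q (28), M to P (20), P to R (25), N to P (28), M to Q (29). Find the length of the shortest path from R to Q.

31

Checking several routes:
R -> M -> N -> P -> Q: 7 + 10 + 28 + 6 = 51
R -> M -> Q: 7 + 29 = 36
R -> M -> N -> Q: 7 + 10 + 18 = 35
R -> P -> Q: 25 + 6 = 31
R -> M -> P -> Q: 7 + 20 + 6 = 33
R -> M -> O -> Q: 7 + 29 + 28 = 64
Shortest: 31.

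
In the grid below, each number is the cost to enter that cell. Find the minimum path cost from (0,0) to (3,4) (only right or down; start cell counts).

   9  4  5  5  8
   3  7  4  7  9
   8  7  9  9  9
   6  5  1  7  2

Path [0,0]→[0,1]→[0,2]→[1,2]→[2,2]→[3,2]→[3,3]→[3,4]: 9 + 4 + 5 + 4 + 9 + 1 + 7 + 2 = 41.

41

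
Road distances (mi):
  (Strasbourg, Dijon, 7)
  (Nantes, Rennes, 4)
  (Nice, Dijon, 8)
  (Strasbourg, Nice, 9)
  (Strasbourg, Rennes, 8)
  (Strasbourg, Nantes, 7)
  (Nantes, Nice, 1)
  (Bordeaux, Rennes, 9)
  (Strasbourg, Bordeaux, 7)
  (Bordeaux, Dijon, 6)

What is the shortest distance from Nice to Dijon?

8

Some routes from Nice to Dijon:
Nice→Strasbourg→Dijon: 9 + 7 = 16
Nice→Nantes→Strasbourg→Dijon: 1 + 7 + 7 = 15
Nice→Dijon: 8
Nice→Nantes→Rennes→Bordeaux→Dijon: 1 + 4 + 9 + 6 = 20
Nice→Nantes→Rennes→Strasbourg→Dijon: 1 + 4 + 8 + 7 = 20
Shortest: 8 mi.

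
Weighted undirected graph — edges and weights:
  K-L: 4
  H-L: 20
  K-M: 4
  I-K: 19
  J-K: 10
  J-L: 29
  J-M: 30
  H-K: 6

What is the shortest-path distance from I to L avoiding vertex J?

Routes from I to L avoiding J:
I-K-L: 19 + 4 = 23
I-K-H-L: 19 + 6 + 20 = 45
The minimum is 23.

23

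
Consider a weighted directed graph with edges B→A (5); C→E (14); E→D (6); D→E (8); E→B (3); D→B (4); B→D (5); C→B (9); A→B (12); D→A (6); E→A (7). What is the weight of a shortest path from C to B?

A few of the C→B routes:
C -> B: 9
C -> E -> D -> B: 14 + 6 + 4 = 24
C -> E -> A -> B: 14 + 7 + 12 = 33
C -> E -> B: 14 + 3 = 17
Shortest: 9.

9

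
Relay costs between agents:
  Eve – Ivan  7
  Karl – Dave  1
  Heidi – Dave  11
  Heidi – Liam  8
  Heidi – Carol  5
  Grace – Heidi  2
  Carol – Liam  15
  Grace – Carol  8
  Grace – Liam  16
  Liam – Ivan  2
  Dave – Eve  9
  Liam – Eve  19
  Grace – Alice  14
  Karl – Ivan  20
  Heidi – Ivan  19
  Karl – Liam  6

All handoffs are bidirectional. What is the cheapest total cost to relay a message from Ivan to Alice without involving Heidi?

Checking several routes:
Ivan → Eve → Dave → Karl → Liam → Grace → Alice: 7 + 9 + 1 + 6 + 16 + 14 = 53
Ivan → Liam → Carol → Grace → Alice: 2 + 15 + 8 + 14 = 39
Ivan → Liam → Grace → Alice: 2 + 16 + 14 = 32
Ivan → Karl → Liam → Grace → Alice: 20 + 6 + 16 + 14 = 56
Best route has total 32.

32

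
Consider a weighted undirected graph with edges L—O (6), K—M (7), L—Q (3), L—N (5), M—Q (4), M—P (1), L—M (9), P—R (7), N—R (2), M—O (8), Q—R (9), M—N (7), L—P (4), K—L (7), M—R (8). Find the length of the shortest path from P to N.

Some routes from P to N:
P -> M -> Q -> L -> N: 1 + 4 + 3 + 5 = 13
P -> M -> L -> N: 1 + 9 + 5 = 15
P -> M -> N: 1 + 7 = 8
P -> L -> N: 4 + 5 = 9
P -> M -> R -> N: 1 + 8 + 2 = 11
P -> R -> N: 7 + 2 = 9
Best route has total 8.

8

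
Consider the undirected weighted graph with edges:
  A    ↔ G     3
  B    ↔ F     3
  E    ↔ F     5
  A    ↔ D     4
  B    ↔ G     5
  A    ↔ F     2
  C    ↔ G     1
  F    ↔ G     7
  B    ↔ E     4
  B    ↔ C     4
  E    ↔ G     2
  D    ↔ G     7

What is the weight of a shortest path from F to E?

Checking several routes:
F→G→E: 7 + 2 = 9
F→A→G→E: 2 + 3 + 2 = 7
F→B→E: 3 + 4 = 7
F→E: 5
Best route has total 5.

5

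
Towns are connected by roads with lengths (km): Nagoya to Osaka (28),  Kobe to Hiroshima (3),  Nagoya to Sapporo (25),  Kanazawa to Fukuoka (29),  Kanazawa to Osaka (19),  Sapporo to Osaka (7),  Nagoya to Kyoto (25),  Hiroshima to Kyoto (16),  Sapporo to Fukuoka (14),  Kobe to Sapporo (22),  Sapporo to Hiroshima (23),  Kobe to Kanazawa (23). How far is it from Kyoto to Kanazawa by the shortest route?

42

A few of the Kyoto→Kanazawa routes:
Kyoto - Nagoya - Osaka - Kanazawa: 25 + 28 + 19 = 72
Kyoto - Hiroshima - Kobe - Sapporo - Osaka - Kanazawa: 16 + 3 + 22 + 7 + 19 = 67
Kyoto - Hiroshima - Kobe - Kanazawa: 16 + 3 + 23 = 42
Kyoto - Hiroshima - Sapporo - Osaka - Kanazawa: 16 + 23 + 7 + 19 = 65
The minimum is 42 km.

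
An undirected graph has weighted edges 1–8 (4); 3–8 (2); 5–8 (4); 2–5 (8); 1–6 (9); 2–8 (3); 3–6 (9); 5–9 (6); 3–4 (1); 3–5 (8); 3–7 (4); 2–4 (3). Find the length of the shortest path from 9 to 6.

21

Comparing a few candidate routes:
9→5→3→6: 6 + 8 + 9 = 23
9→5→8→1→6: 6 + 4 + 4 + 9 = 23
9→5→8→3→6: 6 + 4 + 2 + 9 = 21
9→5→8→2→4→3→6: 6 + 4 + 3 + 3 + 1 + 9 = 26
The minimum is 21.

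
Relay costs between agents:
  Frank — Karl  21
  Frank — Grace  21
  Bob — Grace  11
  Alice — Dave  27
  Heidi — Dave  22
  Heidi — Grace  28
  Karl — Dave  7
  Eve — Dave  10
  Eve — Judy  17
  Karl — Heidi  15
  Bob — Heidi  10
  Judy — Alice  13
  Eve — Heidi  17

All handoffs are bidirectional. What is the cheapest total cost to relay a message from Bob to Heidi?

A few of the Bob→Heidi routes:
Bob → Grace → Heidi: 11 + 28 = 39
Bob → Heidi: 10
Bob → Grace → Frank → Karl → Dave → Heidi: 11 + 21 + 21 + 7 + 22 = 82
Bob → Grace → Frank → Karl → Heidi: 11 + 21 + 21 + 15 = 68
Bob → Grace → Frank → Karl → Dave → Eve → Heidi: 11 + 21 + 21 + 7 + 10 + 17 = 87
Shortest: 10.

10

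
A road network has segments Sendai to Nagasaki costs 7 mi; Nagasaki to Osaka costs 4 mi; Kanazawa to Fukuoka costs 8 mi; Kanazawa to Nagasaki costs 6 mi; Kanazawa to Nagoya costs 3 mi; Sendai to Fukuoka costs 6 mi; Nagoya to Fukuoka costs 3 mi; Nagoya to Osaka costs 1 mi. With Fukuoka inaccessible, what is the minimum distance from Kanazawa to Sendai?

13

Candidate routes:
Kanazawa → Nagoya → Osaka → Nagasaki → Sendai: 3 + 1 + 4 + 7 = 15
Kanazawa → Nagasaki → Sendai: 6 + 7 = 13
Shortest: 13 mi.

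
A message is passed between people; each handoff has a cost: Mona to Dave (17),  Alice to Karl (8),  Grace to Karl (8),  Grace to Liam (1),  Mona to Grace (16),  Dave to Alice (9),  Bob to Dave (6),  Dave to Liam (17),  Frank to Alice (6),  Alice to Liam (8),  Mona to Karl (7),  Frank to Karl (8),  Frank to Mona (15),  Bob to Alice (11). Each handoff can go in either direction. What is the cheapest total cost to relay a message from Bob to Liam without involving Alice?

23

Comparing a few candidate routes:
Bob→Dave→Mona→Grace→Liam: 6 + 17 + 16 + 1 = 40
Bob→Dave→Liam: 6 + 17 = 23
Bob→Dave→Mona→Karl→Grace→Liam: 6 + 17 + 7 + 8 + 1 = 39
Shortest: 23.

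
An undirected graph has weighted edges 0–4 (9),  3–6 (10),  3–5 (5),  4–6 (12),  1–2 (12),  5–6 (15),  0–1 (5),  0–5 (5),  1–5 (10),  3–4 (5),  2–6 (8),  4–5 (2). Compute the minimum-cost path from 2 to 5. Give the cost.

Some routes from 2 to 5:
2 → 1 → 5: 12 + 10 = 22
2 → 6 → 3 → 5: 8 + 10 + 5 = 23
2 → 6 → 5: 8 + 15 = 23
2 → 1 → 0 → 5: 12 + 5 + 5 = 22
2 → 6 → 4 → 5: 8 + 12 + 2 = 22
The minimum is 22.

22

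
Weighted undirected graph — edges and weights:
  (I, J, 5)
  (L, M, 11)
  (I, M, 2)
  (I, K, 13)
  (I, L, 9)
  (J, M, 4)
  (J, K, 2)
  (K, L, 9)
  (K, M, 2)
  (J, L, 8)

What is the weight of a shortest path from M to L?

11

Checking several routes:
M → K → L: 2 + 9 = 11
M → I → L: 2 + 9 = 11
M → K → J → L: 2 + 2 + 8 = 12
M → L: 11
M → J → L: 4 + 8 = 12
Shortest: 11.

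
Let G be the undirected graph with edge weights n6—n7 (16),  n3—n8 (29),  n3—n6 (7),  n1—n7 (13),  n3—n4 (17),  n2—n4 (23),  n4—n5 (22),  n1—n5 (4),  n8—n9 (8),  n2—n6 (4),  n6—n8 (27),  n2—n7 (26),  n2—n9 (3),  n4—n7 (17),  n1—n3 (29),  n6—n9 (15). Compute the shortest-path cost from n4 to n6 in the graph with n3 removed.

27

Comparing a few candidate routes:
n4-n2-n6: 23 + 4 = 27
n4-n7-n6: 17 + 16 = 33
n4-n2-n9-n6: 23 + 3 + 15 = 41
n4-n7-n2-n6: 17 + 26 + 4 = 47
Best route has total 27.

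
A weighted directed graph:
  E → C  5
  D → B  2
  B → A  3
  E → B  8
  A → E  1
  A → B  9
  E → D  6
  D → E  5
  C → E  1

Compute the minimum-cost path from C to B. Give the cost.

Paths from C to B:
C -> E -> D -> B: 1 + 6 + 2 = 9
C -> E -> B: 1 + 8 = 9
The minimum is 9.

9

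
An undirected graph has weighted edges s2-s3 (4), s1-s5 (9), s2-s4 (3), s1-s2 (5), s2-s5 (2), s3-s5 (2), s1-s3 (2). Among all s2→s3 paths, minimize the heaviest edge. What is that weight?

Some routes from s2 to s3:
s2 → s3: max(4) = 4
s2 → s5 → s3: max(2, 2) = 2
s2 → s1 → s3: max(5, 2) = 5
Smallest bottleneck: 2.

2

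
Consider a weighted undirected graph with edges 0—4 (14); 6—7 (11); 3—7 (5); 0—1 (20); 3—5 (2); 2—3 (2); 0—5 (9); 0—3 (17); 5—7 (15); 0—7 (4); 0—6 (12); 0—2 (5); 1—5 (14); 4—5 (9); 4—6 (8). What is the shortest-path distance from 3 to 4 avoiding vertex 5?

A few of the 3→4 routes:
3 - 7 - 0 - 4: 5 + 4 + 14 = 23
3 - 2 - 0 - 4: 2 + 5 + 14 = 21
3 - 7 - 6 - 4: 5 + 11 + 8 = 24
The minimum is 21.

21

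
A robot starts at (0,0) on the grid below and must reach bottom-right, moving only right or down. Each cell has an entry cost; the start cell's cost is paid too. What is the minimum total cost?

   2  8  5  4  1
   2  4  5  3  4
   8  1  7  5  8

28

Cheapest: r0c0 → r1c0 → r1c1 → r1c2 → r1c3 → r1c4 → r2c4
  2 + 2 + 4 + 5 + 3 + 4 + 8 = 28
For comparison, the top-then-right route costs 32.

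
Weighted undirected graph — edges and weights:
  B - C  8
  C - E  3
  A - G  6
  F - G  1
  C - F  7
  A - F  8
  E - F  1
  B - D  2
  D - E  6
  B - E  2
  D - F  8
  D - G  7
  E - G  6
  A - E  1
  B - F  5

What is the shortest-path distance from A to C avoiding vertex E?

14

Checking several routes:
A → F → C: 8 + 7 = 15
A → G → F → B → C: 6 + 1 + 5 + 8 = 20
A → G → F → C: 6 + 1 + 7 = 14
Best route has total 14.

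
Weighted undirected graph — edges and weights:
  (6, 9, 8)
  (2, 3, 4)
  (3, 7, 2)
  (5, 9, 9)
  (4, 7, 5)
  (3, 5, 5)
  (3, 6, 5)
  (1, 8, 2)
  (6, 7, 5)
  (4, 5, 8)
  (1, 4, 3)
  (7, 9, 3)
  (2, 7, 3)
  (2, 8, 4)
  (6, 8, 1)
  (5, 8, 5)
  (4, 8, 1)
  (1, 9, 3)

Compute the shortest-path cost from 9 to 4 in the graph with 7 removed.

A few of the 9→4 routes:
9-1-4: 3 + 3 = 6
9-1-8-4: 3 + 2 + 1 = 6
9-6-8-4: 8 + 1 + 1 = 10
Best route has total 6.

6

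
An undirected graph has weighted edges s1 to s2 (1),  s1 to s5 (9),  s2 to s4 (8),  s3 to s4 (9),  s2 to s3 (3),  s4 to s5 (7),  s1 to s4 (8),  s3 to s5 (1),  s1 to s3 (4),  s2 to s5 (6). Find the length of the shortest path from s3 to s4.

Comparing a few candidate routes:
s3-s4: 9
s3-s2-s4: 3 + 8 = 11
s3-s5-s4: 1 + 7 = 8
s3-s2-s1-s4: 3 + 1 + 8 = 12
s3-s1-s2-s4: 4 + 1 + 8 = 13
s3-s1-s4: 4 + 8 = 12
Best route has total 8.

8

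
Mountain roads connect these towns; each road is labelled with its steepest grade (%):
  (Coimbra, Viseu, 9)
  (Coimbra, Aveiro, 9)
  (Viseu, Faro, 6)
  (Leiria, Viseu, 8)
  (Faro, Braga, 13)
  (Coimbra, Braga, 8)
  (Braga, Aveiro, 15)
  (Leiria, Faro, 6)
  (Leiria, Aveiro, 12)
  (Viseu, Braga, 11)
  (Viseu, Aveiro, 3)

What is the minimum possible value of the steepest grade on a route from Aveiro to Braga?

Comparing a few candidate routes:
Aveiro-Coimbra-Braga: max(9, 8) = 9
Aveiro-Viseu-Braga: max(3, 11) = 11
Aveiro-Leiria-Viseu-Braga: max(12, 8, 11) = 12
Aveiro-Coimbra-Viseu-Braga: max(9, 9, 11) = 11
Aveiro-Leiria-Viseu-Coimbra-Braga: max(12, 8, 9, 8) = 12
Aveiro-Viseu-Coimbra-Braga: max(3, 9, 8) = 9
The minimum achievable maximum is 9%.

9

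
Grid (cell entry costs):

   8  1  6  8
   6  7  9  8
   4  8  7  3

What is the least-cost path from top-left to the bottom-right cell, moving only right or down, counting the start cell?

34

Take [0,0]→[0,1]→[0,2]→[0,3]→[1,3]→[2,3] for a total of 8 + 1 + 6 + 8 + 8 + 3 = 34.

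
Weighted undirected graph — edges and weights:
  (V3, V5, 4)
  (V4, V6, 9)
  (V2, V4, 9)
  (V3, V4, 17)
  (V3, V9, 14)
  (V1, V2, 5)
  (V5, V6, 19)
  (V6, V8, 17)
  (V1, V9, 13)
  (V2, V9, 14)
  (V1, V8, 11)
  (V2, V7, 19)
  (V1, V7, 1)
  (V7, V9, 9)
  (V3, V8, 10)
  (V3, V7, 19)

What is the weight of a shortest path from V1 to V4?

Comparing a few candidate routes:
V1-V7-V9-V2-V4: 1 + 9 + 14 + 9 = 33
V1-V2-V4: 5 + 9 = 14
V1-V7-V2-V4: 1 + 19 + 9 = 29
V1-V9-V2-V4: 13 + 14 + 9 = 36
Best route has total 14.

14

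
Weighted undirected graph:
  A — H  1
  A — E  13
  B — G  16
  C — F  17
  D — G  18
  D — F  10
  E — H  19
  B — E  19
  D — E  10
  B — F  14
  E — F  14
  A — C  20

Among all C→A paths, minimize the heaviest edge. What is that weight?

17

A few of the C→A routes:
C → F → E → A: max(17, 14, 13) = 17
C → F → D → G → B → E → A: max(17, 10, 18, 16, 19, 13) = 19
C → F → D → E → A: max(17, 10, 10, 13) = 17
C → F → D → G → B → E → H → A: max(17, 10, 18, 16, 19, 19, 1) = 19
C → F → B → G → D → E → A: max(17, 14, 16, 18, 10, 13) = 18
Smallest bottleneck: 17.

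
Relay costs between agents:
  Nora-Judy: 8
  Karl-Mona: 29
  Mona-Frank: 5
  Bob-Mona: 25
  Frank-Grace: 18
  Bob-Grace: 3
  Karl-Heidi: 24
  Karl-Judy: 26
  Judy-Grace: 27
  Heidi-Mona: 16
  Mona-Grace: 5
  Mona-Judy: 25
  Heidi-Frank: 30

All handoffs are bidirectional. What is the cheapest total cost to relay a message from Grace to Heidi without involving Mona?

48

Candidate routes:
Grace -> Judy -> Karl -> Heidi: 27 + 26 + 24 = 77
Grace -> Frank -> Heidi: 18 + 30 = 48
Shortest: 48.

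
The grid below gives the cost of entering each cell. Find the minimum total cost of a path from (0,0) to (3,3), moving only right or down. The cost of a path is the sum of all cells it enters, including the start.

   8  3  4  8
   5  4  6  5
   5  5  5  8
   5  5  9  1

Cheapest: (0,0) -> (0,1) -> (1,1) -> (2,1) -> (2,2) -> (2,3) -> (3,3)
  8 + 3 + 4 + 5 + 5 + 8 + 1 = 34
(Top row then right column would cost 37.)

34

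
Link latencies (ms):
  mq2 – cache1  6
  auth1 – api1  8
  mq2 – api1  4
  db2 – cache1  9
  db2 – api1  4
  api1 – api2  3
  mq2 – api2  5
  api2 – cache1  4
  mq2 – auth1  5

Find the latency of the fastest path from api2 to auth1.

Some routes from api2 to auth1:
api2 → mq2 → auth1: 5 + 5 = 10
api2 → api1 → auth1: 3 + 8 = 11
api2 → cache1 → mq2 → auth1: 4 + 6 + 5 = 15
api2 → mq2 → api1 → auth1: 5 + 4 + 8 = 17
api2 → api1 → mq2 → auth1: 3 + 4 + 5 = 12
The minimum is 10 ms.

10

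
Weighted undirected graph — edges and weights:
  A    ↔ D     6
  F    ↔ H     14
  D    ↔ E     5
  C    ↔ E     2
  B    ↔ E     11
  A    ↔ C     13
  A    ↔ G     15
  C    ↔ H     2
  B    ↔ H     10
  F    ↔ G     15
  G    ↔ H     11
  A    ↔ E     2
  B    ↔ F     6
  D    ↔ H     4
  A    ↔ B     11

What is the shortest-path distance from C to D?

Checking several routes:
C -> E -> A -> D: 2 + 2 + 6 = 10
C -> H -> D: 2 + 4 = 6
C -> A -> E -> D: 13 + 2 + 5 = 20
C -> A -> D: 13 + 6 = 19
C -> E -> D: 2 + 5 = 7
The minimum is 6.

6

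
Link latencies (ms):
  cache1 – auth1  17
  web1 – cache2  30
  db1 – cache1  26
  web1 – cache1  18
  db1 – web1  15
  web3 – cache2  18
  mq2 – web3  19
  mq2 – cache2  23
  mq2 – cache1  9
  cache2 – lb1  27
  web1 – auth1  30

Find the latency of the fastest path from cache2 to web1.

Checking several routes:
cache2 - mq2 - cache1 - web1: 23 + 9 + 18 = 50
cache2 - web1: 30
cache2 - mq2 - cache1 - db1 - web1: 23 + 9 + 26 + 15 = 73
cache2 - web3 - mq2 - cache1 - web1: 18 + 19 + 9 + 18 = 64
cache2 - mq2 - cache1 - auth1 - web1: 23 + 9 + 17 + 30 = 79
Shortest: 30 ms.

30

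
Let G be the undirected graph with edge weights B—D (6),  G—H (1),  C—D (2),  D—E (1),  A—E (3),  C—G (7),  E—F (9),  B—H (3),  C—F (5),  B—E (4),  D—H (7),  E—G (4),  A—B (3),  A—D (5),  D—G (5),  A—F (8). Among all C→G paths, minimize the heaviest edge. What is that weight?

3

Checking several routes:
C→D→E→B→H→G: max(2, 1, 4, 3, 1) = 4
C→D→G: max(2, 5) = 5
C→D→E→G: max(2, 1, 4) = 4
C→D→E→A→B→H→G: max(2, 1, 3, 3, 3, 1) = 3
The minimum achievable maximum is 3.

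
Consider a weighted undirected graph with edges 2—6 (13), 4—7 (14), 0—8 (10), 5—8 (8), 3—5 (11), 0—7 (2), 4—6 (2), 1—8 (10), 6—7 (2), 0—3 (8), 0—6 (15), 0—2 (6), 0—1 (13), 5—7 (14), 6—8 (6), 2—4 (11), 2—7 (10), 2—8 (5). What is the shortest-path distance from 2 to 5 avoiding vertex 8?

Comparing a few candidate routes:
2 → 7 → 5: 10 + 14 = 24
2 → 0 → 7 → 5: 6 + 2 + 14 = 22
2 → 4 → 6 → 7 → 5: 11 + 2 + 2 + 14 = 29
2 → 7 → 0 → 3 → 5: 10 + 2 + 8 + 11 = 31
2 → 0 → 3 → 5: 6 + 8 + 11 = 25
2 → 6 → 7 → 5: 13 + 2 + 14 = 29
The minimum is 22.

22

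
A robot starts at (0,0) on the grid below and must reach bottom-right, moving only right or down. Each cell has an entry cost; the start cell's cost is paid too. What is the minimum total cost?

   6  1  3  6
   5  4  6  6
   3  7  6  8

Cheapest: (0,0) (0,1) (0,2) (0,3) (1,3) (2,3)
  6 + 1 + 3 + 6 + 6 + 8 = 30

30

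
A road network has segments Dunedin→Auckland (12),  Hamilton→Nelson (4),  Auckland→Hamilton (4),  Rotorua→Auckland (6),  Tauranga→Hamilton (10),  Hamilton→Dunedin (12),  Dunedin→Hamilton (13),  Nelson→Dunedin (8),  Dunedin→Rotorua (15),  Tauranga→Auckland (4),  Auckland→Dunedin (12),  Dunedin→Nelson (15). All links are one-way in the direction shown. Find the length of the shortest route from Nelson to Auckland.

Candidate routes:
Nelson - Dunedin - Auckland: 8 + 12 = 20
Nelson - Dunedin - Rotorua - Auckland: 8 + 15 + 6 = 29
Best route has total 20 mi.

20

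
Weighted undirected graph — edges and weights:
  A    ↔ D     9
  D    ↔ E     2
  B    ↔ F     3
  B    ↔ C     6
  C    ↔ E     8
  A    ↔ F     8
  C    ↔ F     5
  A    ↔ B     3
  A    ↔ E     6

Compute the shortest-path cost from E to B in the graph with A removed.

14

Routes from E to B avoiding A:
E-C-B: 8 + 6 = 14
E-C-F-B: 8 + 5 + 3 = 16
The minimum is 14.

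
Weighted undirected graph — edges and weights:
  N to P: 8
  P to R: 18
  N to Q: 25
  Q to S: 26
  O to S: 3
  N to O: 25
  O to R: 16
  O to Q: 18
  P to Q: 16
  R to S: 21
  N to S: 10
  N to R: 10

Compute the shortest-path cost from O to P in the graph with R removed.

Checking several routes:
O - S - N - Q - P: 3 + 10 + 25 + 16 = 54
O - N - P: 25 + 8 = 33
O - Q - P: 18 + 16 = 34
O - Q - N - P: 18 + 25 + 8 = 51
O - S - Q - P: 3 + 26 + 16 = 45
O - S - N - P: 3 + 10 + 8 = 21
Best route has total 21.

21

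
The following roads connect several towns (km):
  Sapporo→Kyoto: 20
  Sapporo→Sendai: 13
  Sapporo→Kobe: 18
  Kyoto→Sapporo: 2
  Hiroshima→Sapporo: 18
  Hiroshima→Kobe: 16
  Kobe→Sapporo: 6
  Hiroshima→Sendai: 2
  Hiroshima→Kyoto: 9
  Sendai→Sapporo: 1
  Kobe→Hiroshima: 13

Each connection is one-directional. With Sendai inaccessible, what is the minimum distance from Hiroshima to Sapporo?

Paths from Hiroshima to Sapporo avoiding Sendai:
Hiroshima→Kyoto→Sapporo: 9 + 2 = 11
Hiroshima→Sapporo: 18
Hiroshima→Kobe→Sapporo: 16 + 6 = 22
The minimum is 11 km.

11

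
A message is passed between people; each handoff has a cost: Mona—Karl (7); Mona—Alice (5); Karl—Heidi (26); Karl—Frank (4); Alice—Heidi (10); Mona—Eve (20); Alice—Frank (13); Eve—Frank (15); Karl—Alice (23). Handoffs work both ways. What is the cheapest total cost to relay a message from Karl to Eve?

19

Some routes from Karl to Eve:
Karl - Frank - Eve: 4 + 15 = 19
Karl - Mona - Alice - Frank - Eve: 7 + 5 + 13 + 15 = 40
Karl - Mona - Eve: 7 + 20 = 27
Karl - Frank - Alice - Mona - Eve: 4 + 13 + 5 + 20 = 42
The minimum is 19.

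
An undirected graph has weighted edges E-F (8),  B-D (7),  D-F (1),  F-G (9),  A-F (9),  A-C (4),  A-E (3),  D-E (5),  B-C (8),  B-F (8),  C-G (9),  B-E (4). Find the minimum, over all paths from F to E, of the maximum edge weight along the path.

Some routes from F to E:
F - B - E: max(8, 4) = 8
F - D - B - C - A - E: max(1, 7, 8, 4, 3) = 8
F - D - B - E: max(1, 7, 4) = 7
F - B - C - A - E: max(8, 8, 4, 3) = 8
F - D - E: max(1, 5) = 5
F - B - D - E: max(8, 7, 5) = 8
Smallest bottleneck: 5.

5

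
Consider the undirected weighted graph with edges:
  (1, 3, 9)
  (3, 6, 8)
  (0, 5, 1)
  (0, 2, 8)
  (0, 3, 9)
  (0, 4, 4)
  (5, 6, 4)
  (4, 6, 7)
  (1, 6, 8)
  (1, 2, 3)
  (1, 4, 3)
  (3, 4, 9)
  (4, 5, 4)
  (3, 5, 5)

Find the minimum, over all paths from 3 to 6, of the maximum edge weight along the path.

5

Checking several routes:
3-5-0-4-6: max(5, 1, 4, 7) = 7
3-5-4-0-2-1-6: max(5, 4, 4, 8, 3, 8) = 8
3-5-6: max(5, 4) = 5
3-5-4-6: max(5, 4, 7) = 7
The minimum achievable maximum is 5.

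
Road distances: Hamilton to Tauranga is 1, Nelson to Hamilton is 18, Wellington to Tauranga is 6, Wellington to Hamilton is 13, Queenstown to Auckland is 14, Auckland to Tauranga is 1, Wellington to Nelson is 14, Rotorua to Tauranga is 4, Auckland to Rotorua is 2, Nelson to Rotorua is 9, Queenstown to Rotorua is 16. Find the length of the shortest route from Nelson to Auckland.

11

Checking several routes:
Nelson-Hamilton-Tauranga-Auckland: 18 + 1 + 1 = 20
Nelson-Rotorua-Tauranga-Auckland: 9 + 4 + 1 = 14
Nelson-Rotorua-Auckland: 9 + 2 = 11
Best route has total 11.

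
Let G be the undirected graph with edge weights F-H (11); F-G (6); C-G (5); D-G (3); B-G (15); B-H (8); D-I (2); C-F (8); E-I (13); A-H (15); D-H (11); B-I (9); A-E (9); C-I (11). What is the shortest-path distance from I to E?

Some routes from I to E:
I - D - G - F - H - A - E: 2 + 3 + 6 + 11 + 15 + 9 = 46
I - B - H - A - E: 9 + 8 + 15 + 9 = 41
I - E: 13
I - D - H - A - E: 2 + 11 + 15 + 9 = 37
The minimum is 13.

13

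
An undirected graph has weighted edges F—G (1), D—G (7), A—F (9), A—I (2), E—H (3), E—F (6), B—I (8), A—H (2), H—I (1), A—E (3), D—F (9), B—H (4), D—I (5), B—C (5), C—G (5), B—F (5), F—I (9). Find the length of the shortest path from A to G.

10

Checking several routes:
A - H - E - F - G: 2 + 3 + 6 + 1 = 12
A - E - F - G: 3 + 6 + 1 = 10
A - F - G: 9 + 1 = 10
Best route has total 10.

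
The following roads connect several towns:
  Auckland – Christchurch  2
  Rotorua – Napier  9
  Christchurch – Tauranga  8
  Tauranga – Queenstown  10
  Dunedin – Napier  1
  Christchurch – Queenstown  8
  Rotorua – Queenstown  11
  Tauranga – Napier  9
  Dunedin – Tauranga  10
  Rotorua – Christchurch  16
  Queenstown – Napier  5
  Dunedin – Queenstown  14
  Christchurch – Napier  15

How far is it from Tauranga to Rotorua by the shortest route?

18

Comparing a few candidate routes:
Tauranga→Christchurch→Rotorua: 8 + 16 = 24
Tauranga→Dunedin→Napier→Rotorua: 10 + 1 + 9 = 20
Tauranga→Queenstown→Rotorua: 10 + 11 = 21
Tauranga→Napier→Rotorua: 9 + 9 = 18
The minimum is 18.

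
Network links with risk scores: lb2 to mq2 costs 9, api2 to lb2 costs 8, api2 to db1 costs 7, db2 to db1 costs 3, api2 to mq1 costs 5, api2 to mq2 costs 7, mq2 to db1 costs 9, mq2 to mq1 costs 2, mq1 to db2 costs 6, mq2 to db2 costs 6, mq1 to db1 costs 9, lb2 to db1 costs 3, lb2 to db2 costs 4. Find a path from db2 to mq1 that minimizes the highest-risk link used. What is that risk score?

Some routes from db2 to mq1:
db2-db1-api2-mq1: max(3, 7, 5) = 7
db2-mq2-mq1: max(6, 2) = 6
db2-lb2-db1-api2-mq1: max(4, 3, 7, 5) = 7
db2-lb2-db1-api2-mq2-mq1: max(4, 3, 7, 7, 2) = 7
db2-mq1: max(6) = 6
The minimum achievable maximum is 6.

6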